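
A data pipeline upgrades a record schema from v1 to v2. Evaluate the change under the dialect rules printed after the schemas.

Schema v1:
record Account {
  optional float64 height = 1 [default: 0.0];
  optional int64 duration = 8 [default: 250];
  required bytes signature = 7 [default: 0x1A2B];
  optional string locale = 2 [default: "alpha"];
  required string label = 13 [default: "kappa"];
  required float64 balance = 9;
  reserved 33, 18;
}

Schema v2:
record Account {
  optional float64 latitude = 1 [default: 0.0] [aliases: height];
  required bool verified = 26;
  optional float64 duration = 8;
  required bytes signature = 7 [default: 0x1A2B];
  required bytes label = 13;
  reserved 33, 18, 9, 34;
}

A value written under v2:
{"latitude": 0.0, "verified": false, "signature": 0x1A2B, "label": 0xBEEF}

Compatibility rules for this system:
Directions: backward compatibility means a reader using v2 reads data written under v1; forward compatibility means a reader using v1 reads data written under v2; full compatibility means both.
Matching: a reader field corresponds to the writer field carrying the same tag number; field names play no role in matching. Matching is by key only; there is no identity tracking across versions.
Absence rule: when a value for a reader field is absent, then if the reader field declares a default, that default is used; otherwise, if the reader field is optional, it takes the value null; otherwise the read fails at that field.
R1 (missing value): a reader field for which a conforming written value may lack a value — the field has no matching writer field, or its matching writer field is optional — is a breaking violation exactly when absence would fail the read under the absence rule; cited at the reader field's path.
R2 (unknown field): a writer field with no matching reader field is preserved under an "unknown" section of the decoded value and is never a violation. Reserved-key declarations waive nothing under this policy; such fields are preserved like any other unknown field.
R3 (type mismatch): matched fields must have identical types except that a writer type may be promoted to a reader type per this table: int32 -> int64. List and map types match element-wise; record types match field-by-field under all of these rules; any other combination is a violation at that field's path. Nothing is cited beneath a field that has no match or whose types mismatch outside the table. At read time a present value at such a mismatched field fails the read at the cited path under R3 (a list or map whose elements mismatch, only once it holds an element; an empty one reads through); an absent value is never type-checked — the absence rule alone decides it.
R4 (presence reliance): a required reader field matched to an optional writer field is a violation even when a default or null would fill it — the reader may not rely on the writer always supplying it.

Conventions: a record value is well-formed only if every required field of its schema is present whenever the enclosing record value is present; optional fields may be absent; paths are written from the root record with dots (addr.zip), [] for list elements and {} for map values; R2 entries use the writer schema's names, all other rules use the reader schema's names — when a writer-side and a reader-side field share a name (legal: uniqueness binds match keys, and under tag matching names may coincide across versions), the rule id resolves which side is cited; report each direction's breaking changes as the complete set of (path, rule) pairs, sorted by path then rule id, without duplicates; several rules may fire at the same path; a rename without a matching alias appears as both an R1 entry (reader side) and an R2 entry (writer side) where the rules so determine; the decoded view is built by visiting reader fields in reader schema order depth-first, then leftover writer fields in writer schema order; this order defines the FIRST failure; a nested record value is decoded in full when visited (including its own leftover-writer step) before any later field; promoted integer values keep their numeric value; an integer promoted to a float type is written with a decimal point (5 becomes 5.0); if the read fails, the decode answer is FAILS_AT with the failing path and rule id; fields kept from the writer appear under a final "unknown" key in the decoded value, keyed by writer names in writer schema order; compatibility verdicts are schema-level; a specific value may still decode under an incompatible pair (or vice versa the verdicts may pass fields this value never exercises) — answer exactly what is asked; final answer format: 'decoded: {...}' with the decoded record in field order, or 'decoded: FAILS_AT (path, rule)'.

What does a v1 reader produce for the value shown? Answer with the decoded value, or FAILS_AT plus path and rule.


decoded: FAILS_AT (label, R3)

each type pair in Account: writer, then reader
migrating the Account value to v1:
  height := 0.0 (from writer latitude)
  duration := 250 (absent -> default)
  signature := 0x1A2B
  locale := "alpha" (absent -> default)
  read fails at label under R3
  => FAILS_AT (label, R3)
remaining Account differences; none change what is asked:
  removed field locale from record Account -> no rule fires on it and the decoded Account view is identical with or without it
  removed field balance from record Account (its key 9 joins the reserved list) -> schema-level compatibility only; this Account value's decode is unchanged
  field duration in record Account: type int64 changed to float64 (its default is dropped) -> schema-level compatibility only; this Account value's decode is unchanged
  added field verified to record Account: required bool, tag 26 (in v2 it sits immediately before duration) -> schema-level compatibility only; this Account value's decode is unchanged
  renamed field height to latitude in record Account (alias height declared on the renamed field) -> no rule fires on it and the decoded Account view is identical with or without it


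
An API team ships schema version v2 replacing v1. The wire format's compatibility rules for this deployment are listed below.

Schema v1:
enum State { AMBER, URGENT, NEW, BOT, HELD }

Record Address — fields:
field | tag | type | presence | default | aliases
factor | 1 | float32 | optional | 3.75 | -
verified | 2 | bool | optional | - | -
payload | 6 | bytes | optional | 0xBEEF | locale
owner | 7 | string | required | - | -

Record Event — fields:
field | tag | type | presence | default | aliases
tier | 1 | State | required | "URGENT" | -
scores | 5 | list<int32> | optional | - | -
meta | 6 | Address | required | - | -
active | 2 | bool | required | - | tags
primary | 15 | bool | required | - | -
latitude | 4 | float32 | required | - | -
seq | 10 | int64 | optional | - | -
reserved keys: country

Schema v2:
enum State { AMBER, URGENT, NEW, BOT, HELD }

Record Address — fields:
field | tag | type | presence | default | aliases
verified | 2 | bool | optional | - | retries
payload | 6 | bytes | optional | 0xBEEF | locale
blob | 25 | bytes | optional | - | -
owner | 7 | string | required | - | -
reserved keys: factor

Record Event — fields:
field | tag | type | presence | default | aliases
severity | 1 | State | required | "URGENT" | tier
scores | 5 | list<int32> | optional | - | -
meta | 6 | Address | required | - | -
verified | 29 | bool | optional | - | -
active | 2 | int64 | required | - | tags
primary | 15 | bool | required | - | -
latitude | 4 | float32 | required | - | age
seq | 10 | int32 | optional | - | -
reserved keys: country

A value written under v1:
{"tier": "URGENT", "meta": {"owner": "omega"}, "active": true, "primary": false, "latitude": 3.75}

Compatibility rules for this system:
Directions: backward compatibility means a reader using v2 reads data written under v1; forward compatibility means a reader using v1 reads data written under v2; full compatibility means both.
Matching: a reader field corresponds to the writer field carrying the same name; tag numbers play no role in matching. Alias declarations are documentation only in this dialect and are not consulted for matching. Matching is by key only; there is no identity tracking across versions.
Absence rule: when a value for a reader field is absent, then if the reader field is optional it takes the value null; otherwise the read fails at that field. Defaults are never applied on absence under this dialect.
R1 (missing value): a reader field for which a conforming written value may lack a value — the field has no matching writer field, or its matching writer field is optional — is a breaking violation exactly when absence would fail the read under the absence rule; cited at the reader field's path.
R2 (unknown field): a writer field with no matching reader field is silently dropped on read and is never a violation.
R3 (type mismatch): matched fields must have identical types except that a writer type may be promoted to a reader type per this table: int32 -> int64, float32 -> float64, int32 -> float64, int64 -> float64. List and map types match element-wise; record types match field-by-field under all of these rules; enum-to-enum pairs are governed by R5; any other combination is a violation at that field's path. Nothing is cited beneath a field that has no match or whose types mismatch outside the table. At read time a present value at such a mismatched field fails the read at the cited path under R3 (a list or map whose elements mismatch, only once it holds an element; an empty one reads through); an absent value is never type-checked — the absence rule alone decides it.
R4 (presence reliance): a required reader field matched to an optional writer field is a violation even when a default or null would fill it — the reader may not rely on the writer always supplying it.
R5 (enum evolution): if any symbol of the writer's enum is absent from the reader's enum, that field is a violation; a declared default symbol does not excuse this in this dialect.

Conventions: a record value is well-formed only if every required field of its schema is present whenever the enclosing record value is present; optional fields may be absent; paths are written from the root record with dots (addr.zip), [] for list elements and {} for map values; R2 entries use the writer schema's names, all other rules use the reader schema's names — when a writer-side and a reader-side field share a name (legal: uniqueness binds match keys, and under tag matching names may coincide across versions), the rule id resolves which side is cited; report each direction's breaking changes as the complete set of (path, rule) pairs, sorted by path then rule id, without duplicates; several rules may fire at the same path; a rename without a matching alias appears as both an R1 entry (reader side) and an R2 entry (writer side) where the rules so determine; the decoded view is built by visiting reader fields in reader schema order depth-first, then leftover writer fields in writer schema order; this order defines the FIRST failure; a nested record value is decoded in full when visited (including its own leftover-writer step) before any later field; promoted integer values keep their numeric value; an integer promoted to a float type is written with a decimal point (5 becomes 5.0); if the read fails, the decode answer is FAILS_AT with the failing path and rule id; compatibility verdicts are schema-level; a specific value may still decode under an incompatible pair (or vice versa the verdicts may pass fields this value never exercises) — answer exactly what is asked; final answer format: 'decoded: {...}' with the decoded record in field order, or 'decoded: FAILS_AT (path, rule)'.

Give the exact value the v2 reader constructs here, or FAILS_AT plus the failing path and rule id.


each type pair in Event: writer, then reader
decode (reader v2):
  read fails at severity under R1 (no fill)
  => FAILS_AT (severity, R1)
remaining Event differences; none change what is asked:
  added field verified to record Event: optional bool, tag 29 (in v2 it sits immediately before active) -> triggers nothing under the printed rules; the Event answer is the same either way
  removed field factor from record Address (its key "factor" joins the reserved list) -> triggers nothing under the printed rules; the Event answer is the same either way
  added field blob to record Address: optional bytes, tag 25 (in v2 it sits immediately before owner) -> triggers nothing under the printed rules; the Event answer is the same either way
  field active in record Event: type bool changed to int64 -> a verdict-level change on Event — the shown value reads the same
  field seq in record Event: type int64 changed to int32 -> a verdict-level change on Event — the shown value reads the same

decoded: FAILS_AT (severity, R1)


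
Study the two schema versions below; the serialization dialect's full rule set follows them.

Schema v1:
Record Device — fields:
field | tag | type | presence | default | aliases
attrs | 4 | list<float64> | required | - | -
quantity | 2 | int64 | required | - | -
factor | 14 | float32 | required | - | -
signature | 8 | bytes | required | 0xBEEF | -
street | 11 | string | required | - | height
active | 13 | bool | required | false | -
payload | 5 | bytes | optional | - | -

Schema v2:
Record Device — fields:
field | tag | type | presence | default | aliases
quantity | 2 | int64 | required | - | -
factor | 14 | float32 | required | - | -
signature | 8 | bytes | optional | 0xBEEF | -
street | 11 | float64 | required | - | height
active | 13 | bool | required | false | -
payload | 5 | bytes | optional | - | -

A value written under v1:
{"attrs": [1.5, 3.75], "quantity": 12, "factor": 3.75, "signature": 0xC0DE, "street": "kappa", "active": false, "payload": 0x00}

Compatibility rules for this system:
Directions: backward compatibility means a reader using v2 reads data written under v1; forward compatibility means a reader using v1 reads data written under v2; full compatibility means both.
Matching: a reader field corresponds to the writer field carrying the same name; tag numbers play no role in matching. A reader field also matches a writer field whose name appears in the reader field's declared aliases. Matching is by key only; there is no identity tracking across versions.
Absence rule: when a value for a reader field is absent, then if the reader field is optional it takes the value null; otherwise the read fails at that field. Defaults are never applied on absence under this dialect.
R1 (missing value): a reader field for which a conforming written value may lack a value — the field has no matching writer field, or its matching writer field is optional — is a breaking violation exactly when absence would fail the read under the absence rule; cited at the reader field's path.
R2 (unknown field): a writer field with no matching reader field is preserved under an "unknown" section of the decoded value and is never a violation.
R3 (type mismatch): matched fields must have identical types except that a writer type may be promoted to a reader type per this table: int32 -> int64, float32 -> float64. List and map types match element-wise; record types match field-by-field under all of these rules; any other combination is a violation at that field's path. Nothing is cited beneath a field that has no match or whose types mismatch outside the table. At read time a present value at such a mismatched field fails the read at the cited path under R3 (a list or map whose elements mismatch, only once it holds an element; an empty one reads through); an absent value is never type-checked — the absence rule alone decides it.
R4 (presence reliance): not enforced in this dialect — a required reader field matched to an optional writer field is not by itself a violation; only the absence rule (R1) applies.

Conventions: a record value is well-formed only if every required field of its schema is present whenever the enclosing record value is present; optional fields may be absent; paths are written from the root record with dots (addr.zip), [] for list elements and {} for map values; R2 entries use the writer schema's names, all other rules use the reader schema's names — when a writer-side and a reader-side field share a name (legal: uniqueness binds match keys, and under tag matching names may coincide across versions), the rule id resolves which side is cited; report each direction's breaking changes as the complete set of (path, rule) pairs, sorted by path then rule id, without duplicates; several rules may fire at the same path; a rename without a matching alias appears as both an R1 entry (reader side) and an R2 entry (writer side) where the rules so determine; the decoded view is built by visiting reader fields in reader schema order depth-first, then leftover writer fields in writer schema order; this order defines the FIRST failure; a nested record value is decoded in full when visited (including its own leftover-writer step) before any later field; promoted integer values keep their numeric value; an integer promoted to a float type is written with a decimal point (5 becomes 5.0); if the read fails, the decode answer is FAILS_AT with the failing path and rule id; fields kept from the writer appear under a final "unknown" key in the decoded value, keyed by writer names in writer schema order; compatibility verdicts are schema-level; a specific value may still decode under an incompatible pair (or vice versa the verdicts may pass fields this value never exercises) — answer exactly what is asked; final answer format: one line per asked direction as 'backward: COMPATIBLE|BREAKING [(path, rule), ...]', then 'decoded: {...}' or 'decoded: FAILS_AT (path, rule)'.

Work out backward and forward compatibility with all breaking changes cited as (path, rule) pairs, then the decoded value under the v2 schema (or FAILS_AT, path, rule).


backward: BREAKING [(street, R3)]; forward: BREAKING [(attrs, R1), (signature, R1), (street, R3)]; decoded: FAILS_AT (street, R3)

arrows below run writer -> reader for Device
backward analysis of Device with v2 as reader and v1 as writer:
  quantity <- quantity (int64 -> int64, writer required)
  factor <- factor (float32 -> float32, writer required)
  signature <- signature (bytes -> bytes, writer required)
  street <- street (string -> float64, writer required)
  active <- active (bool -> bool, writer required)
  payload <- payload (bytes -> bytes, writer optional)
  writer attrs: unknown to reader
  breaking: (street, R3)
  => 1 violation(s): backward is BREAKING for Device
forward analysis of Device with v1 as reader and v2 as writer:
  attrs: no writer match
  quantity <- quantity (int64 -> int64, writer required)
  factor <- factor (float32 -> float32, writer required)
  signature <- signature (bytes -> bytes, writer optional)
  street <- street (float64 -> string, writer required)
  active <- active (bool -> bool, writer required)
  payload <- payload (bytes -> bytes, writer optional)
  breaking: (attrs, R1)
  breaking: (signature, R1)
  breaking: (street, R3)
  => 3 violation(s): forward is BREAKING for Device
decode walk for Device under reader schema v2:
  quantity := 12
  factor := 3.75
  signature := 0xC0DE
  read fails at street under R3
  => FAILS_AT (street, R3)


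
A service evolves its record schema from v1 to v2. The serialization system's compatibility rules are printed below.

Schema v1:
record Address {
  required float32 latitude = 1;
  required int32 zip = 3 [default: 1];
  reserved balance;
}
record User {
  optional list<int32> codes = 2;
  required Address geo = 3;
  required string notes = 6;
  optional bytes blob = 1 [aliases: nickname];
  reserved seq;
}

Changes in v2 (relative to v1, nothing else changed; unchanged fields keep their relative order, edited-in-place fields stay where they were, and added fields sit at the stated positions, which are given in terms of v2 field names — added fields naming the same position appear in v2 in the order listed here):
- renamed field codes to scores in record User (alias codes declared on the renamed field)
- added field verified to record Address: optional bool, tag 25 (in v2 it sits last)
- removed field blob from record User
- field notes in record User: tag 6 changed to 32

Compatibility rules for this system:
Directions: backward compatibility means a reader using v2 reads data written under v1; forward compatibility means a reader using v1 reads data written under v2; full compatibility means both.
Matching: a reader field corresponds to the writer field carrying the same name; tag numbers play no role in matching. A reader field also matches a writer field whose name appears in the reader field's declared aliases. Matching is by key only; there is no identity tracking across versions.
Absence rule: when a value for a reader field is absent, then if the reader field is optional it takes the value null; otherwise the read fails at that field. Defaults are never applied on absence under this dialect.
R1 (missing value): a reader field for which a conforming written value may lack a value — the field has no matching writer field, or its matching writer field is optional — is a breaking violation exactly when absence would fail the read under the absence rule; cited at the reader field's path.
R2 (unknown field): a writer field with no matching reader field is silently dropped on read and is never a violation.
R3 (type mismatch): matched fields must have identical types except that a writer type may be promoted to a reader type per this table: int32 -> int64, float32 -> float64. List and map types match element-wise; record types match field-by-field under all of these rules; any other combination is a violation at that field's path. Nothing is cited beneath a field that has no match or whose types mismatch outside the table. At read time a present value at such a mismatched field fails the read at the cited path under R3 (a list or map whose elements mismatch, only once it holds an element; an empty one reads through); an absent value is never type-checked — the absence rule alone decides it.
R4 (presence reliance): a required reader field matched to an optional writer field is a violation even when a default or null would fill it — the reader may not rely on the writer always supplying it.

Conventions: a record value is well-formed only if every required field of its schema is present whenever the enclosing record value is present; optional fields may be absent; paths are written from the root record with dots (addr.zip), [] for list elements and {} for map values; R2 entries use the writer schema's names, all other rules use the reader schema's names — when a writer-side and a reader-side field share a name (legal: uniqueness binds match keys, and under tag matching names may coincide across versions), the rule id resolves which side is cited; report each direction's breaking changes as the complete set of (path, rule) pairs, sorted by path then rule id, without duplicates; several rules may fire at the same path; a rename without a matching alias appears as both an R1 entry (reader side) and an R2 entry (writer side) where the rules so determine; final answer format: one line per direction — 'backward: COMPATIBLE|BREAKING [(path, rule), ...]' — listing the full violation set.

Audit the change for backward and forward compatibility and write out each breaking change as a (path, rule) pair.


backward: COMPATIBLE []; forward: COMPATIBLE []

each type pair in User: writer, then reader
checking backward for User: reader v2 against writer v1:
  scores: list<int32> -> list<int32>, writer optional; from codes
  geo: Address -> Address, writer required; from geo
  notes: string -> string, writer required; from notes
  writer blob: unknown to reader
  geo.latitude: float32 -> float32, writer required; from geo.latitude
  geo.zip: int32 -> int32, writer required; from geo.zip
  geo.verified: no writer match
  => backward verdict for User: COMPATIBLE, no violations
checking forward for User: reader v1 against writer v2:
  codes: no writer match
  geo: Address -> Address, writer required; from geo
  notes: string -> string, writer required; from notes
  blob: no writer match
  writer scores: unknown to reader
  geo.latitude: float32 -> float32, writer required; from geo.latitude
  geo.zip: int32 -> int32, writer required; from geo.zip
  writer geo.verified: unknown to reader
  => forward verdict for User: COMPATIBLE, no violations


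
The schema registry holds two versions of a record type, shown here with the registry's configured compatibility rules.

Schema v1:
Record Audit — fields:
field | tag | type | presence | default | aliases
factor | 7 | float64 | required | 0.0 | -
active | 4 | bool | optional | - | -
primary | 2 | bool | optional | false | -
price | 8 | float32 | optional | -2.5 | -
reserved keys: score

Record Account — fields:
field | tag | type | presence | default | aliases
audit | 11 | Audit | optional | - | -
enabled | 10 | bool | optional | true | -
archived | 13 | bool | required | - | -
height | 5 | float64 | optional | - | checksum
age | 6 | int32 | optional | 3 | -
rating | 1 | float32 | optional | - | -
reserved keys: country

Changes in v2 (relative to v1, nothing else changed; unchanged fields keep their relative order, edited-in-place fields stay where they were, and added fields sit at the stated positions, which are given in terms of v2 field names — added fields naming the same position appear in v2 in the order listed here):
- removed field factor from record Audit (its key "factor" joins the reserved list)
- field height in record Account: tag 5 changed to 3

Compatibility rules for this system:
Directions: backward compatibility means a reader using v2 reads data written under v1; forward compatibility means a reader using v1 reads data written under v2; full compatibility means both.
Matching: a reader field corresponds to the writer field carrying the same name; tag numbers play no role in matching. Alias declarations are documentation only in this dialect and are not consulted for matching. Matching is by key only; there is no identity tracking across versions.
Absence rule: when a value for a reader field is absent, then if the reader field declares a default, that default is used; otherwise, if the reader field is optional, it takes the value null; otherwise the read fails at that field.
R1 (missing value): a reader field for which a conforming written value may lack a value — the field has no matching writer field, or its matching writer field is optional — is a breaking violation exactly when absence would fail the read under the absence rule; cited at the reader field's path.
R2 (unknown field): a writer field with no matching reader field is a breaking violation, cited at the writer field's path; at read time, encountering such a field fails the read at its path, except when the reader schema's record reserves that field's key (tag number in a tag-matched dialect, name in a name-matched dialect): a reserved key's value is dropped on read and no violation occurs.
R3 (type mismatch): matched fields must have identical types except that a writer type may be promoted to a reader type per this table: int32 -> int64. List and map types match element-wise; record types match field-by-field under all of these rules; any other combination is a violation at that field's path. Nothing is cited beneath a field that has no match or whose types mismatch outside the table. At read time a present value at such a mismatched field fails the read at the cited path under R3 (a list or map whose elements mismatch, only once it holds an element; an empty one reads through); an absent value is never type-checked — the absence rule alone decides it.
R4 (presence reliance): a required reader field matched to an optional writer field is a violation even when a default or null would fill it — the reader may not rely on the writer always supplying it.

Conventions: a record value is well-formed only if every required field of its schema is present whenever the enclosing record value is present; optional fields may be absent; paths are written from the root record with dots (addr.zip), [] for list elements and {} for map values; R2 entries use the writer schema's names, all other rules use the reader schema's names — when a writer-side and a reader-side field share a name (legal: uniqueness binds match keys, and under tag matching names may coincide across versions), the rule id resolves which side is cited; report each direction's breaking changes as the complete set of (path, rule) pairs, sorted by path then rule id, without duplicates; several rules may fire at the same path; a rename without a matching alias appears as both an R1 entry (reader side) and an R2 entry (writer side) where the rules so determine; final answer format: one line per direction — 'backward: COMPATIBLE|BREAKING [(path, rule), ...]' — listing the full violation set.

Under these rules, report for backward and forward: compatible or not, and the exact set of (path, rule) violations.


in Account below, arrows point writer -> reader
backward analysis of Account with v2 as reader and v1 as writer:
  audit: paired with writer audit (Audit -> Audit; writer optional)
  enabled: paired with writer enabled (bool -> bool; writer optional)
  archived: paired with writer archived (bool -> bool; writer required)
  height: paired with writer height (float64 -> float64; writer optional)
  age: paired with writer age (int32 -> int32; writer optional)
  rating: paired with writer rating (float32 -> float32; writer optional)
  audit.active: paired with writer audit.active (bool -> bool; writer optional)
  audit.primary: paired with writer audit.primary (bool -> bool; writer optional)
  audit.price: paired with writer audit.price (float32 -> float32; writer optional)
  leftover writer field: audit.factor
  nothing fires on Account: backward is COMPATIBLE
forward analysis of Account with v1 as reader and v2 as writer:
  audit: paired with writer audit (Audit -> Audit; writer optional)
  enabled: paired with writer enabled (bool -> bool; writer optional)
  archived: paired with writer archived (bool -> bool; writer required)
  height: paired with writer height (float64 -> float64; writer optional)
  age: paired with writer age (int32 -> int32; writer optional)
  rating: paired with writer rating (float32 -> float32; writer optional)
  audit.factor: no writer-side match
  audit.active: paired with writer audit.active (bool -> bool; writer optional)
  audit.primary: paired with writer audit.primary (bool -> bool; writer optional)
  audit.price: paired with writer audit.price (float32 -> float32; writer optional)
  nothing fires on Account: forward is COMPATIBLE

backward: COMPATIBLE []; forward: COMPATIBLE []


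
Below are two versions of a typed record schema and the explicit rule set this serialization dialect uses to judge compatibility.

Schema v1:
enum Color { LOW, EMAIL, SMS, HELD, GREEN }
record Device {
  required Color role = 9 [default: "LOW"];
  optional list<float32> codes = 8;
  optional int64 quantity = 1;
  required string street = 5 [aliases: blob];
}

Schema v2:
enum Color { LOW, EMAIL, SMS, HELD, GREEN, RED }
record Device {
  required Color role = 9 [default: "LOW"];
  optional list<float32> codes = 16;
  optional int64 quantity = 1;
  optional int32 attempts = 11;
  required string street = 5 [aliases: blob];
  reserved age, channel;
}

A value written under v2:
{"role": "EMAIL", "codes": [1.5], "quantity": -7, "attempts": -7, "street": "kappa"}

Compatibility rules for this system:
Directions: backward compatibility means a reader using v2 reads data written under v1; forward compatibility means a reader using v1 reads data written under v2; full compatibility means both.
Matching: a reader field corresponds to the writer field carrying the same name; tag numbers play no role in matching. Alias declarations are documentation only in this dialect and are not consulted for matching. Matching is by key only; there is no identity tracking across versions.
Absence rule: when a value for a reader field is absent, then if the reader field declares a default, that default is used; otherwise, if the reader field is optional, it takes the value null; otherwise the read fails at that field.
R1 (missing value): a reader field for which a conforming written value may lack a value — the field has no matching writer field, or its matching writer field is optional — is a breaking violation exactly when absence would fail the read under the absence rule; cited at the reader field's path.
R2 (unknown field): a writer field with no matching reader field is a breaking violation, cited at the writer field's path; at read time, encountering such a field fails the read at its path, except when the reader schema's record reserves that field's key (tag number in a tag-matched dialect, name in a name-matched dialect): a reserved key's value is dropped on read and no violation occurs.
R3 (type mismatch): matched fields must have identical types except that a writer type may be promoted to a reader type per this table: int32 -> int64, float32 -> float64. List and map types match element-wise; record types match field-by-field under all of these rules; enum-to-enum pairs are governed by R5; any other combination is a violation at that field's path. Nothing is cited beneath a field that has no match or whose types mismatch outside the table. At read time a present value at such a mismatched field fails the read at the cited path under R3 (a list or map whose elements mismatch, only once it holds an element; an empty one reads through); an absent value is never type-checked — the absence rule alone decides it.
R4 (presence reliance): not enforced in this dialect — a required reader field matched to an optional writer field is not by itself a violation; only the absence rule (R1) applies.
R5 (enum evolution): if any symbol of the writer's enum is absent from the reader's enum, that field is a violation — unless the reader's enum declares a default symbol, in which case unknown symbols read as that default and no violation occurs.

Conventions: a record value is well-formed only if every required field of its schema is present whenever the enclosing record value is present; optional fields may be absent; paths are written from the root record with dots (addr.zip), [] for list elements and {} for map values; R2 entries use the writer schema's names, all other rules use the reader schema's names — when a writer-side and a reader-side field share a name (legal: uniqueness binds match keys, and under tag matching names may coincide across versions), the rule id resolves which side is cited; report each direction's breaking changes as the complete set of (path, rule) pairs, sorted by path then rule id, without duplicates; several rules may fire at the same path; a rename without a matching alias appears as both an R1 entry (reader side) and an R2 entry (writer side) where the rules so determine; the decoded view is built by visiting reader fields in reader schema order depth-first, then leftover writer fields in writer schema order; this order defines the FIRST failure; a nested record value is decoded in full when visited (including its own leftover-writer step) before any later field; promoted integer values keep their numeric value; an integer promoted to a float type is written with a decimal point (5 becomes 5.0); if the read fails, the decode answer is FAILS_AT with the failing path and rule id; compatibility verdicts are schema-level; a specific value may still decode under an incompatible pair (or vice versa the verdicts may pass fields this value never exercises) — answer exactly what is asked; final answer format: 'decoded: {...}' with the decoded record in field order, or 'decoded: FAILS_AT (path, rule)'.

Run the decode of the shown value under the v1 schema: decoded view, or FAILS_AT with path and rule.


decoded: FAILS_AT (attempts, R2)

in Device below, arrows point writer -> reader
migrating the Device value to v1:
  role := "EMAIL"
  codes := [1.5]
  quantity := -7
  street := "kappa"
  read fails at attempts under R2 (unknown field)
  => FAILS_AT (attempts, R2)
checking off the Device differences that do not matter here:
  enum Color (field role in record Device): symbol RED added -> matters for Device compatibility verdicts, not for this value's decode
  field codes in record Device: tag 8 changed to 16 -> fires no rule on Device under this dialect and leaves the result unchanged


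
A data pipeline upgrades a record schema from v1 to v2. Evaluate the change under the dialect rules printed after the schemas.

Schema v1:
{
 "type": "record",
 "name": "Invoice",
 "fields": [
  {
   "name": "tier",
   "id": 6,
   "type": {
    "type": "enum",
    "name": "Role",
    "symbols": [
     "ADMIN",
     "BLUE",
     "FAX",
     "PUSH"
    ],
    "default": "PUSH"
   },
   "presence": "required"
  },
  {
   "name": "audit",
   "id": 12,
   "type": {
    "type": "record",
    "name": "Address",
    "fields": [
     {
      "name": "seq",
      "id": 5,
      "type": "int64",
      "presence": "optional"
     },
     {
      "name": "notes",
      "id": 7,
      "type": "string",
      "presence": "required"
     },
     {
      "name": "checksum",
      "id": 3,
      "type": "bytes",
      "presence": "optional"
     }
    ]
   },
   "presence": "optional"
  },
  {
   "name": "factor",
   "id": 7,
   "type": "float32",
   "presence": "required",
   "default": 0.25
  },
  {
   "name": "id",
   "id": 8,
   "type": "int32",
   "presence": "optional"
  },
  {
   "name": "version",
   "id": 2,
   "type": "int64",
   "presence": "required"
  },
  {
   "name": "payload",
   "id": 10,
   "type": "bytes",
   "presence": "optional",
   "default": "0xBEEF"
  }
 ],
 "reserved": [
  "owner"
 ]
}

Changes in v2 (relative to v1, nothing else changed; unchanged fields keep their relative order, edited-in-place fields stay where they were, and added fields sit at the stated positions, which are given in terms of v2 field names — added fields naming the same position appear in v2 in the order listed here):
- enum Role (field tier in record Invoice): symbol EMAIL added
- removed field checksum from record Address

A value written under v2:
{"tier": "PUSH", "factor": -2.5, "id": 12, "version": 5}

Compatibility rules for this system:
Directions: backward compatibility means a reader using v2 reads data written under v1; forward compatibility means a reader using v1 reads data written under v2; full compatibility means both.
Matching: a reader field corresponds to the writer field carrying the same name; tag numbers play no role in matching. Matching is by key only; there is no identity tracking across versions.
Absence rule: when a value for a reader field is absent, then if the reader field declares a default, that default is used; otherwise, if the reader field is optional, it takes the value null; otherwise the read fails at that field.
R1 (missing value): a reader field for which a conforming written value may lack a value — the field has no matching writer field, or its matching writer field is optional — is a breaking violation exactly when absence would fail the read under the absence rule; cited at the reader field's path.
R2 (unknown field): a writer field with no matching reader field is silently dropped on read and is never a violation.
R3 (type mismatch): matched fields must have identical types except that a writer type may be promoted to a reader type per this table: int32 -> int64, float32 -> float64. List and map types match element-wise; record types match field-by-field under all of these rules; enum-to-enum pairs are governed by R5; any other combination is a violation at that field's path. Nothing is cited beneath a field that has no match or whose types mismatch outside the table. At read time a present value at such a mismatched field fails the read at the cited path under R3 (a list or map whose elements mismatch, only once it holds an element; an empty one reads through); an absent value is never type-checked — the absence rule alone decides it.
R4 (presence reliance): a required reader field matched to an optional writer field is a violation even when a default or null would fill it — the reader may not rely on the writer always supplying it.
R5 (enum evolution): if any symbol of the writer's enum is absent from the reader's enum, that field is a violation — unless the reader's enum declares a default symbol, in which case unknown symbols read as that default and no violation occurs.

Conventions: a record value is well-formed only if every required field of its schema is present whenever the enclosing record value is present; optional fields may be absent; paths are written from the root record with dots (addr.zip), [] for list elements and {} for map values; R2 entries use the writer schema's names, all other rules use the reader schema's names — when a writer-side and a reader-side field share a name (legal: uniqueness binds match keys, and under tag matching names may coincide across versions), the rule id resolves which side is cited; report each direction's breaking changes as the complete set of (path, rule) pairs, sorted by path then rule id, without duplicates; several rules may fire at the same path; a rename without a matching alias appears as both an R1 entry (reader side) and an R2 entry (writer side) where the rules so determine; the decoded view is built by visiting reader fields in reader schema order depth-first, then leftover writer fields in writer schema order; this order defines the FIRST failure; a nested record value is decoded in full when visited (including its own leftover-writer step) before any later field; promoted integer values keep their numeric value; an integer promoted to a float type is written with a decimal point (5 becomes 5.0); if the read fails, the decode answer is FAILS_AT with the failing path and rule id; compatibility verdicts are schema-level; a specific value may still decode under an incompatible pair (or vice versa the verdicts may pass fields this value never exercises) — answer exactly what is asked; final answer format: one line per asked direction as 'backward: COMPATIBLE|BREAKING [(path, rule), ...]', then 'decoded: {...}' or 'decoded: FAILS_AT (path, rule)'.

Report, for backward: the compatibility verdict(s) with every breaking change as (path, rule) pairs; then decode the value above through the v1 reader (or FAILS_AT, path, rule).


each type pair in Invoice: writer, then reader
backward on Invoice — v2 reading data written by v1:
  tier: paired with writer tier (Role -> Role; writer required)
  audit: paired with writer audit (Address -> Address; writer optional)
  factor: paired with writer factor (float32 -> float32; writer required)
  id: paired with writer id (int32 -> int32; writer optional)
  version: paired with writer version (int64 -> int64; writer required)
  payload: paired with writer payload (bytes -> bytes; writer optional)
  audit.seq: paired with writer audit.seq (int64 -> int64; writer optional)
  audit.notes: paired with writer audit.notes (string -> string; writer required)
  leftover writer field: audit.checksum
  => no violations; backward on Invoice: COMPATIBLE
decoding the Invoice value with the v1 reader:
  tier := "PUSH"
  audit := null (missing; optional => null)
  factor := -2.5
  id := 12
  version := 5
  payload := 0xBEEF (missing; default applied)
  => decoded: {"tier": "PUSH", "audit": null, "factor": -2.5, "id": 12, "version": 5, "payload": 0xBEEF}
checking off the Invoice differences that do not matter here:
  enum Role (field tier in record Invoice): symbol EMAIL added -> fires no rule on Invoice, leaving the asked answer as it is
  removed field checksum from record Address -> fires no rule on Invoice, leaving the asked answer as it is

backward: COMPATIBLE []; decoded: {"tier": "PUSH", "audit": null, "factor": -2.5, "id": 12, "version": 5, "payload": 0xBEEF}
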